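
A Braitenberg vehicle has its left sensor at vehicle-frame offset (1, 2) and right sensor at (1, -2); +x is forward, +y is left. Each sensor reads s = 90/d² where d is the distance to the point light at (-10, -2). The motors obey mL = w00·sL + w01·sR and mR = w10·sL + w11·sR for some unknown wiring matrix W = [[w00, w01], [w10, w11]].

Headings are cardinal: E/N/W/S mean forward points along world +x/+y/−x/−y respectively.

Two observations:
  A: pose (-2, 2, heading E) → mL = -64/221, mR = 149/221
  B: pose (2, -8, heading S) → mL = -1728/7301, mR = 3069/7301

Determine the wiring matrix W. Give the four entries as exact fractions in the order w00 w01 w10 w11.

obs A: pose=(-2,2,E) → sL=10/13, sR=18/17, mL=-64/221, mR=149/221
obs B: pose=(2,-8,S) → sL=18/49, sR=90/149, mL=-1728/7301, mR=3069/7301
sensor matrix S = [[10/13, 18/17], [18/49, 90/149]]; det S = 122112/1613521
solve [mL_A; mL_B] = S·[w00; w01] and [mR_A; mR_B] = S·[w10; w11]:
  w00 = 1, w01 = -1, w10 = -1/2, w11 = 1

1 -1 -1/2 1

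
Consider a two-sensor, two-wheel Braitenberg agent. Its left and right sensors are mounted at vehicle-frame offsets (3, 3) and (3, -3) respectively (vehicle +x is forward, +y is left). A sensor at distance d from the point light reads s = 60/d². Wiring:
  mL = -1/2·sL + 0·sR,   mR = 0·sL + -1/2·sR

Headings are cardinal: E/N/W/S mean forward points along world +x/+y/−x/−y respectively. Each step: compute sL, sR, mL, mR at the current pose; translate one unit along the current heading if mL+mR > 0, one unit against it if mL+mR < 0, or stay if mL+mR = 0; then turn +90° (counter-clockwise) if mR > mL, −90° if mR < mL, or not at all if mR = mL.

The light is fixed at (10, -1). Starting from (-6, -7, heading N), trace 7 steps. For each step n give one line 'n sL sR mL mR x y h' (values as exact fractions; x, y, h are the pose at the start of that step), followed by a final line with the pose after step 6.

n=0: pose=(-6,-7,N); sL=6/37, sR=30/89; mL=-3/37, mR=-15/89; mL+mR=-822/3293 → advance -1; mR−mL=-288/3293 → turn -1·90°
n=1: pose=(-6,-8,E); sL=12/37, sR=60/269; mL=-6/37, mR=-30/269; mL+mR=-2724/9953 → advance -1; mR−mL=504/9953 → turn +1·90°
n=2: pose=(-7,-8,N); sL=15/104, sR=15/53; mL=-15/208, mR=-15/106; mL+mR=-2355/11024 → advance -1; mR−mL=-765/11024 → turn -1·90°
n=3: pose=(-7,-9,E); sL=60/221, sR=60/317; mL=-30/221, mR=-30/317; mL+mR=-16140/70057 → advance -1; mR−mL=2880/70057 → turn +1·90°
n=4: pose=(-8,-9,N); sL=30/233, sR=6/25; mL=-15/233, mR=-3/25; mL+mR=-1074/5825 → advance -1; mR−mL=-324/5825 → turn -1·90°
n=5: pose=(-8,-10,E); sL=20/87, sR=20/123; mL=-10/87, mR=-10/123; mL+mR=-700/3567 → advance -1; mR−mL=40/1189 → turn +1·90°
n=6: pose=(-9,-10,N); sL=3/26, sR=15/73; mL=-3/52, mR=-15/146; mL+mR=-609/3796 → advance -1; mR−mL=-171/3796 → turn -1·90°

0 6/37 30/89 -3/37 -15/89 -6 -7 N
1 12/37 60/269 -6/37 -30/269 -6 -8 E
2 15/104 15/53 -15/208 -15/106 -7 -8 N
3 60/221 60/317 -30/221 -30/317 -7 -9 E
4 30/233 6/25 -15/233 -3/25 -8 -9 N
5 20/87 20/123 -10/87 -10/123 -8 -10 E
6 3/26 15/73 -3/52 -15/146 -9 -10 N
final -9 -11 E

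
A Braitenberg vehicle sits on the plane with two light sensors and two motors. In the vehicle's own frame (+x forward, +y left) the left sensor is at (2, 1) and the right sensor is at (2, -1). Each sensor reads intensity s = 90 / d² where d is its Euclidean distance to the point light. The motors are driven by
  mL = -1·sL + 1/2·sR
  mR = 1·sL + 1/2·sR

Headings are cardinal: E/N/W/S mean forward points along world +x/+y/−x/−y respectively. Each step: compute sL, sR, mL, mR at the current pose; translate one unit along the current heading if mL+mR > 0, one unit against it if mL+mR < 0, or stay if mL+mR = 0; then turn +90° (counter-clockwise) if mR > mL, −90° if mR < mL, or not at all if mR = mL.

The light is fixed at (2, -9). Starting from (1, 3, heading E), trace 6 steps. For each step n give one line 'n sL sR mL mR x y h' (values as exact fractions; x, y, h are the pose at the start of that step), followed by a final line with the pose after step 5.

n=0: pose=(1,3,E); sL=9/17, sR=45/61; mL=-333/2074, mR=1863/2074; mL+mR=45/61 → advance +1; mR−mL=18/17 → turn +1·90°
n=1: pose=(2,3,N); sL=90/197, sR=90/197; mL=-45/197, mR=135/197; mL+mR=90/197 → advance +1; mR−mL=180/197 → turn +1·90°
n=2: pose=(2,4,W); sL=45/74, sR=9/20; mL=-567/1480, mR=1233/1480; mL+mR=9/20 → advance +1; mR−mL=45/37 → turn +1·90°
n=3: pose=(1,4,S); sL=90/121, sR=18/25; mL=-1161/3025, mR=3339/3025; mL+mR=18/25 → advance +1; mR−mL=180/121 → turn +1·90°
n=4: pose=(1,3,E); sL=9/17, sR=45/61; mL=-333/2074, mR=1863/2074; mL+mR=45/61 → advance +1; mR−mL=18/17 → turn +1·90°
n=5: pose=(2,3,N); sL=90/197, sR=90/197; mL=-45/197, mR=135/197; mL+mR=90/197 → advance +1; mR−mL=180/197 → turn +1·90°

0 9/17 45/61 -333/2074 1863/2074 1 3 E
1 90/197 90/197 -45/197 135/197 2 3 N
2 45/74 9/20 -567/1480 1233/1480 2 4 W
3 90/121 18/25 -1161/3025 3339/3025 1 4 S
4 9/17 45/61 -333/2074 1863/2074 1 3 E
5 90/197 90/197 -45/197 135/197 2 3 N
final 2 4 W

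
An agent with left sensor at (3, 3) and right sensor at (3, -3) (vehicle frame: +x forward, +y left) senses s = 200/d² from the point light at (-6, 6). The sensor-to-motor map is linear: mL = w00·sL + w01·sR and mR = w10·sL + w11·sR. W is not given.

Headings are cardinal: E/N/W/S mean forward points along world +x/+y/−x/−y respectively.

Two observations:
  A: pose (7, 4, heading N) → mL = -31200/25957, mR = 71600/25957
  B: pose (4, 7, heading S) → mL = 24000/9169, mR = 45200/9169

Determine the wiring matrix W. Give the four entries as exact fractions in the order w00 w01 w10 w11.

-1 1 1 1

obs A: pose=(7,4,N) → sL=200/101, sR=200/257, mL=-31200/25957, mR=71600/25957
obs B: pose=(4,7,S) → sL=200/173, sR=200/53, mL=24000/9169, mR=45200/9169
sensor matrix S = [[200/101, 200/257], [200/173, 200/53]]; det S = 1564320000/237999733
solve [mL_A; mL_B] = S·[w00; w01] and [mR_A; mR_B] = S·[w10; w11]:
  w00 = -1, w01 = 1, w10 = 1, w11 = 1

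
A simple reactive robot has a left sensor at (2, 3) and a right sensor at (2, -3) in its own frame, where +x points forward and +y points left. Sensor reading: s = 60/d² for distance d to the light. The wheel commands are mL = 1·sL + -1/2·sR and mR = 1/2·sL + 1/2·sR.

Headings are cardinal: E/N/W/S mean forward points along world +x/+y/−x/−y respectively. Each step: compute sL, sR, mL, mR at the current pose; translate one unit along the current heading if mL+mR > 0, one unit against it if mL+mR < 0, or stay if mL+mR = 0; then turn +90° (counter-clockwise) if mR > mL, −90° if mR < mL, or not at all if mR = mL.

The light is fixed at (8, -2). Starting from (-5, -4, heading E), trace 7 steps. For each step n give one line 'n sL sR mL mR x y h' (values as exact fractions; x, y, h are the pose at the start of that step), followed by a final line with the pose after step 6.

n=0: pose=(-5,-4,E); sL=30/61, sR=30/73; mL=1275/4453, mR=2010/4453; mL+mR=45/61 → advance +1; mR−mL=735/4453 → turn +1·90°
n=1: pose=(-4,-4,N); sL=4/15, sR=20/27; mL=-14/135, mR=68/135; mL+mR=2/5 → advance +1; mR−mL=82/135 → turn +1·90°
n=2: pose=(-4,-3,W); sL=15/53, sR=3/10; mL=141/1060, mR=309/1060; mL+mR=45/106 → advance +1; mR−mL=42/265 → turn +1·90°
n=3: pose=(-5,-3,S); sL=60/109, sR=12/53; mL=2526/5777, mR=2244/5777; mL+mR=90/109 → advance +1; mR−mL=-282/5777 → turn -1·90°
n=4: pose=(-5,-4,W); sL=6/25, sR=30/113; mL=303/2825, mR=714/2825; mL+mR=9/25 → advance +1; mR−mL=411/2825 → turn +1·90°
n=5: pose=(-6,-4,S); sL=60/137, sR=12/61; mL=2838/8357, mR=2652/8357; mL+mR=90/137 → advance +1; mR−mL=-186/8357 → turn -1·90°
n=6: pose=(-6,-5,W); sL=15/73, sR=15/64; mL=825/9344, mR=2055/9344; mL+mR=45/146 → advance +1; mR−mL=615/4672 → turn +1·90°

0 30/61 30/73 1275/4453 2010/4453 -5 -4 E
1 4/15 20/27 -14/135 68/135 -4 -4 N
2 15/53 3/10 141/1060 309/1060 -4 -3 W
3 60/109 12/53 2526/5777 2244/5777 -5 -3 S
4 6/25 30/113 303/2825 714/2825 -5 -4 W
5 60/137 12/61 2838/8357 2652/8357 -6 -4 S
6 15/73 15/64 825/9344 2055/9344 -6 -5 W
final -7 -5 S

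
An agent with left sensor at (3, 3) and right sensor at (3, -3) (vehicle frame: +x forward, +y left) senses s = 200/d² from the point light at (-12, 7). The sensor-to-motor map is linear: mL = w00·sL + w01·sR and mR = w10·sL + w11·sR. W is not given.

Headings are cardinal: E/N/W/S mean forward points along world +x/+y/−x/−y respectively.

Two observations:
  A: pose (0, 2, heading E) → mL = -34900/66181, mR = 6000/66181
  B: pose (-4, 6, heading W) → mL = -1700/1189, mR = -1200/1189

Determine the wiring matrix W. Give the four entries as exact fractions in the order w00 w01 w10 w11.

obs A: pose=(0,2,E) → sL=200/229, sR=200/289, mL=-34900/66181, mR=6000/66181
obs B: pose=(-4,6,W) → sL=200/41, sR=200/29, mL=-1700/1189, mR=-1200/1189
sensor matrix S = [[200/229, 200/289], [200/41, 200/29]]; det S = 208320000/78689209
solve [mL_A; mL_B] = S·[w00; w01] and [mR_A; mR_B] = S·[w10; w11]:
  w00 = -1, w01 = 1/2, w10 = 1/2, w11 = -1/2

-1 1/2 1/2 -1/2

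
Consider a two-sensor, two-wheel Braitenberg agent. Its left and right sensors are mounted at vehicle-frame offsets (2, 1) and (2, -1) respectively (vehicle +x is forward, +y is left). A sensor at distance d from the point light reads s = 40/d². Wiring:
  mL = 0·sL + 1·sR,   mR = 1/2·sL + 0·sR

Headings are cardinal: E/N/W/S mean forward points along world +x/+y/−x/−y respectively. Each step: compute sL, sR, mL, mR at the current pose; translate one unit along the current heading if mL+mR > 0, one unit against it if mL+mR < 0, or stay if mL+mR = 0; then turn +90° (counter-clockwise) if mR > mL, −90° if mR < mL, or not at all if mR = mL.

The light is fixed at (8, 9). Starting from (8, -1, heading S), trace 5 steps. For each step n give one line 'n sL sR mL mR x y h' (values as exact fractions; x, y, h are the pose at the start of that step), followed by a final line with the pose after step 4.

n=0: pose=(8,-1,S); sL=8/29, sR=8/29; mL=8/29, mR=4/29; mL+mR=12/29 → advance +1; mR−mL=-4/29 → turn -1·90°
n=1: pose=(8,-2,W); sL=10/37, sR=5/13; mL=5/13, mR=5/37; mL+mR=250/481 → advance +1; mR−mL=-120/481 → turn -1·90°
n=2: pose=(7,-2,N); sL=8/17, sR=40/81; mL=40/81, mR=4/17; mL+mR=1004/1377 → advance +1; mR−mL=-356/1377 → turn -1·90°
n=3: pose=(7,-1,E); sL=20/41, sR=20/61; mL=20/61, mR=10/41; mL+mR=1430/2501 → advance +1; mR−mL=-210/2501 → turn -1·90°
n=4: pose=(8,-1,S); sL=8/29, sR=8/29; mL=8/29, mR=4/29; mL+mR=12/29 → advance +1; mR−mL=-4/29 → turn -1·90°

0 8/29 8/29 8/29 4/29 8 -1 S
1 10/37 5/13 5/13 5/37 8 -2 W
2 8/17 40/81 40/81 4/17 7 -2 N
3 20/41 20/61 20/61 10/41 7 -1 E
4 8/29 8/29 8/29 4/29 8 -1 S
final 8 -2 W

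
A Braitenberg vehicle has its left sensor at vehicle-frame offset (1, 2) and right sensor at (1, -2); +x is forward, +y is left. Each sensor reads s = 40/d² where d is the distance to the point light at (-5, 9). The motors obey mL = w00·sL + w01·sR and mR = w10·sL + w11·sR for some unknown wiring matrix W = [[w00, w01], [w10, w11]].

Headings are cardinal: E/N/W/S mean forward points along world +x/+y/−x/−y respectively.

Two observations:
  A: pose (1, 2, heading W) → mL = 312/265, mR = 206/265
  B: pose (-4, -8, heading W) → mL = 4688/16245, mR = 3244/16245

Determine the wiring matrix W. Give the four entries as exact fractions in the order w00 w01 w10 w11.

1 1 1 1/2

obs A: pose=(1,2,W) → sL=20/53, sR=4/5, mL=312/265, mR=206/265
obs B: pose=(-4,-8,W) → sL=40/361, sR=8/45, mL=4688/16245, mR=3244/16245
sensor matrix S = [[20/53, 4/5], [40/361, 8/45]]; det S = -3712/172197
solve [mL_A; mL_B] = S·[w00; w01] and [mR_A; mR_B] = S·[w10; w11]:
  w00 = 1, w01 = 1, w10 = 1, w11 = 1/2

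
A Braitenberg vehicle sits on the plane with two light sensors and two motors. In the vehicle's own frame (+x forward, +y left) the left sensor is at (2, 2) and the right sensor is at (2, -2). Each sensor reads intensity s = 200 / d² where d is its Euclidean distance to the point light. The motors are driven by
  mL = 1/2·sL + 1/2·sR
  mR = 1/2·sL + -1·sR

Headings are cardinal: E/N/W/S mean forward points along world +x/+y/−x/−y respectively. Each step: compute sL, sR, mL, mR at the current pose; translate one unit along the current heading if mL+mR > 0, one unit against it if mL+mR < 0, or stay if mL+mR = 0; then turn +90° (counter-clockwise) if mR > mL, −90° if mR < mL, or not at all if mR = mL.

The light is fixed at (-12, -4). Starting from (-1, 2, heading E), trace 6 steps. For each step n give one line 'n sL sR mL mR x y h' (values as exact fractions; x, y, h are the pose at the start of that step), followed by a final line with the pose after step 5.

n=0: pose=(-1,2,E); sL=200/233, sR=40/37; mL=8360/8621, mR=-5620/8621; mL+mR=2740/8621 → advance +1; mR−mL=-60/37 → turn -1·90°
n=1: pose=(0,2,S); sL=50/53, sR=50/29; mL=2050/1537, mR=-1925/1537; mL+mR=125/1537 → advance +1; mR−mL=-75/29 → turn -1·90°
n=2: pose=(0,1,W); sL=200/109, sR=200/149; mL=25800/16241, mR=-6900/16241; mL+mR=18900/16241 → advance +1; mR−mL=-300/149 → turn -1·90°
n=3: pose=(-1,1,N); sL=20/13, sR=100/109; mL=1740/1417, mR=-210/1417; mL+mR=1530/1417 → advance +1; mR−mL=-150/109 → turn -1·90°
n=4: pose=(-1,2,E); sL=200/233, sR=40/37; mL=8360/8621, mR=-5620/8621; mL+mR=2740/8621 → advance +1; mR−mL=-60/37 → turn -1·90°
n=5: pose=(0,2,S); sL=50/53, sR=50/29; mL=2050/1537, mR=-1925/1537; mL+mR=125/1537 → advance +1; mR−mL=-75/29 → turn -1·90°

0 200/233 40/37 8360/8621 -5620/8621 -1 2 E
1 50/53 50/29 2050/1537 -1925/1537 0 2 S
2 200/109 200/149 25800/16241 -6900/16241 0 1 W
3 20/13 100/109 1740/1417 -210/1417 -1 1 N
4 200/233 40/37 8360/8621 -5620/8621 -1 2 E
5 50/53 50/29 2050/1537 -1925/1537 0 2 S
final 0 1 W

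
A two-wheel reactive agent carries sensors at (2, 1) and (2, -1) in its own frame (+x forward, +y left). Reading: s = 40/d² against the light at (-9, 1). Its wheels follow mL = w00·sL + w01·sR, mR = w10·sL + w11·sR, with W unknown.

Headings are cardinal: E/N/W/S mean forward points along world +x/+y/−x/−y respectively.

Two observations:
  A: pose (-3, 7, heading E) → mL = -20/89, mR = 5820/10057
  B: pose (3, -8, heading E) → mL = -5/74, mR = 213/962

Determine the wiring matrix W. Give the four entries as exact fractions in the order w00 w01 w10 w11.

0 -1/2 1 1/2

obs A: pose=(-3,7,E) → sL=40/113, sR=40/89, mL=-20/89, mR=5820/10057
obs B: pose=(3,-8,E) → sL=2/13, sR=5/37, mL=-5/74, mR=213/962
sensor matrix S = [[40/113, 40/89], [2/13, 5/37]]; det S = -103080/4837417
solve [mL_A; mL_B] = S·[w00; w01] and [mR_A; mR_B] = S·[w10; w11]:
  w00 = 0, w01 = -1/2, w10 = 1, w11 = 1/2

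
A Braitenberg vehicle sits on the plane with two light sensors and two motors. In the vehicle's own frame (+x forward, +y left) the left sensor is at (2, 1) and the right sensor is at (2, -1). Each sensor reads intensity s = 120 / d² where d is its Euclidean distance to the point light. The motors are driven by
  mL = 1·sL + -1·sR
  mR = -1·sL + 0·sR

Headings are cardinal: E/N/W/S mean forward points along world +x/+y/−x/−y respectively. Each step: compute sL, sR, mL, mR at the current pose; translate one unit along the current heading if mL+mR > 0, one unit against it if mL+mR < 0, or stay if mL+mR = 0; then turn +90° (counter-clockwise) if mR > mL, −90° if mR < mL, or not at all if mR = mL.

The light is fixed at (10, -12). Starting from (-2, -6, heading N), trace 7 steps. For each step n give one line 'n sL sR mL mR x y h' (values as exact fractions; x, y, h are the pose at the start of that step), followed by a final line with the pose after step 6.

n=0: pose=(-2,-6,N); sL=120/233, sR=24/37; mL=-1152/8621, mR=-120/233; mL+mR=-24/37 → advance -1; mR−mL=-3288/8621 → turn -1·90°
n=1: pose=(-2,-7,E); sL=15/17, sR=30/29; mL=-75/493, mR=-15/17; mL+mR=-30/29 → advance -1; mR−mL=-360/493 → turn -1·90°
n=2: pose=(-3,-7,S); sL=40/51, sR=24/41; mL=416/2091, mR=-40/51; mL+mR=-24/41 → advance -1; mR−mL=-2056/2091 → turn -1·90°
n=3: pose=(-3,-6,W); sL=12/25, sR=60/137; mL=144/3425, mR=-12/25; mL+mR=-60/137 → advance -1; mR−mL=-1788/3425 → turn -1·90°
n=4: pose=(-2,-6,N); sL=120/233, sR=24/37; mL=-1152/8621, mR=-120/233; mL+mR=-24/37 → advance -1; mR−mL=-3288/8621 → turn -1·90°
n=5: pose=(-2,-7,E); sL=15/17, sR=30/29; mL=-75/493, mR=-15/17; mL+mR=-30/29 → advance -1; mR−mL=-360/493 → turn -1·90°
n=6: pose=(-3,-7,S); sL=40/51, sR=24/41; mL=416/2091, mR=-40/51; mL+mR=-24/41 → advance -1; mR−mL=-2056/2091 → turn -1·90°

0 120/233 24/37 -1152/8621 -120/233 -2 -6 N
1 15/17 30/29 -75/493 -15/17 -2 -7 E
2 40/51 24/41 416/2091 -40/51 -3 -7 S
3 12/25 60/137 144/3425 -12/25 -3 -6 W
4 120/233 24/37 -1152/8621 -120/233 -2 -6 N
5 15/17 30/29 -75/493 -15/17 -2 -7 E
6 40/51 24/41 416/2091 -40/51 -3 -7 S
final -3 -6 W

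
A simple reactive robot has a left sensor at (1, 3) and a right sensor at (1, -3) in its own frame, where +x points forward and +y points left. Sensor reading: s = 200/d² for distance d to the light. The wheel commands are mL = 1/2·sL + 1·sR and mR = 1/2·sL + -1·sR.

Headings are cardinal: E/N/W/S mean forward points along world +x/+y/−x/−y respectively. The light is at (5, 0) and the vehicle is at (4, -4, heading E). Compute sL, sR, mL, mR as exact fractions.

left sensor world pos  = (5, -1); dL² = 1
right sensor world pos = (5, -7); dR² = 49
sL = 200/1 = 200
sR = 200/49 = 200/49
mL = 1/2·sL + 1·sR = 5100/49
mR = 1/2·sL + -1·sR = 4700/49

200 200/49 5100/49 4700/49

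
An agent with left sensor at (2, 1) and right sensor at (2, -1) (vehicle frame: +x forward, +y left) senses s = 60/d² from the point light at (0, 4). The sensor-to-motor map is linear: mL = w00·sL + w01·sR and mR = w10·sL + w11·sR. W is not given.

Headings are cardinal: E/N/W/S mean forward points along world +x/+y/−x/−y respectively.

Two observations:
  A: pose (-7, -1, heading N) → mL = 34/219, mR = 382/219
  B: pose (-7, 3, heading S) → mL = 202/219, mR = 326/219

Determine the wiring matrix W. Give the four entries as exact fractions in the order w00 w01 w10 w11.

1 -1/2 1/2 1

obs A: pose=(-7,-1,N) → sL=60/73, sR=4/3, mL=34/219, mR=382/219
obs B: pose=(-7,3,S) → sL=4/3, sR=60/73, mL=202/219, mR=326/219
sensor matrix S = [[60/73, 4/3], [4/3, 60/73]]; det S = -52864/47961
solve [mL_A; mL_B] = S·[w00; w01] and [mR_A; mR_B] = S·[w10; w11]:
  w00 = 1, w01 = -1/2, w10 = 1/2, w11 = 1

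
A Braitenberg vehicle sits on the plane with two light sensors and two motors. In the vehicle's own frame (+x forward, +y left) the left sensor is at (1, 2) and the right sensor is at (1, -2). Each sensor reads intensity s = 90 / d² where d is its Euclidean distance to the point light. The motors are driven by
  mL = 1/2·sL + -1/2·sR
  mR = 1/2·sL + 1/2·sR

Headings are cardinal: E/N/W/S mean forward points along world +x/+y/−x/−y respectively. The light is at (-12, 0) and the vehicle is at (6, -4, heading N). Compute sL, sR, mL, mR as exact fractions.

18/53 90/409 1296/21677 6066/21677

left sensor world pos  = (4, -3); dL² = 265
right sensor world pos = (8, -3); dR² = 409
sL = 90/265 = 18/53
sR = 90/409 = 90/409
mL = 1/2·sL + -1/2·sR = 1296/21677
mR = 1/2·sL + 1/2·sR = 6066/21677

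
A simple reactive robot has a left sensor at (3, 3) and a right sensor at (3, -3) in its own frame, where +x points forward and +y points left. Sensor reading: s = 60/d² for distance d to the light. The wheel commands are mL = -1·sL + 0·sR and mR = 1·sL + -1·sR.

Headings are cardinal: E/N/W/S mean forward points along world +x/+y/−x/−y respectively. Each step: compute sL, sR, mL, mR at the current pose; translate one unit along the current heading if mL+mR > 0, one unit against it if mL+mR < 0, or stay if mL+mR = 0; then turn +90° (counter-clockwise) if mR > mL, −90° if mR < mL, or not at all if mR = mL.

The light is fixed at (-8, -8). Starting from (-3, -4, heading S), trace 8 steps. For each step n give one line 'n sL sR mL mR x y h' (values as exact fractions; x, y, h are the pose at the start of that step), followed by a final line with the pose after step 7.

n=0: pose=(-3,-4,S); sL=12/13, sR=12; mL=-12/13, mR=-144/13; mL+mR=-12 → advance -1; mR−mL=-132/13 → turn -1·90°
n=1: pose=(-3,-3,W); sL=15/2, sR=15/17; mL=-15/2, mR=225/34; mL+mR=-15/17 → advance -1; mR−mL=240/17 → turn +1·90°
n=2: pose=(-2,-3,S); sL=12/17, sR=60/13; mL=-12/17, mR=-864/221; mL+mR=-60/13 → advance -1; mR−mL=-708/221 → turn -1·90°
n=3: pose=(-2,-2,W); sL=10/3, sR=2/3; mL=-10/3, mR=8/3; mL+mR=-2/3 → advance -1; mR−mL=6 → turn +1·90°
n=4: pose=(-1,-2,S); sL=60/109, sR=12/5; mL=-60/109, mR=-1008/545; mL+mR=-12/5 → advance -1; mR−mL=-708/545 → turn -1·90°
n=5: pose=(-1,-1,W); sL=15/8, sR=15/29; mL=-15/8, mR=315/232; mL+mR=-15/29 → advance -1; mR−mL=375/116 → turn +1·90°
n=6: pose=(0,-1,S); sL=60/137, sR=60/41; mL=-60/137, mR=-5760/5617; mL+mR=-60/41 → advance -1; mR−mL=-3300/5617 → turn -1·90°
n=7: pose=(0,0,W); sL=6/5, sR=30/73; mL=-6/5, mR=288/365; mL+mR=-30/73 → advance -1; mR−mL=726/365 → turn +1·90°

0 12/13 12 -12/13 -144/13 -3 -4 S
1 15/2 15/17 -15/2 225/34 -3 -3 W
2 12/17 60/13 -12/17 -864/221 -2 -3 S
3 10/3 2/3 -10/3 8/3 -2 -2 W
4 60/109 12/5 -60/109 -1008/545 -1 -2 S
5 15/8 15/29 -15/8 315/232 -1 -1 W
6 60/137 60/41 -60/137 -5760/5617 0 -1 S
7 6/5 30/73 -6/5 288/365 0 0 W
final 1 0 S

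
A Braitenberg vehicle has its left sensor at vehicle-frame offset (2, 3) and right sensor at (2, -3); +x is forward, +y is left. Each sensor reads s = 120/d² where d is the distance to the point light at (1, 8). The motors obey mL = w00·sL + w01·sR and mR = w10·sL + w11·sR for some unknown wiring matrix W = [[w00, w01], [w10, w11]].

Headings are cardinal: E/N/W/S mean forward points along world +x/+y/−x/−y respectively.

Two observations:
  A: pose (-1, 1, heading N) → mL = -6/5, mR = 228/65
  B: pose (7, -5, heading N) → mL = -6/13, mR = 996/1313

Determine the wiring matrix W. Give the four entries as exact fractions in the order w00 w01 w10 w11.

-1/2 0 1/2 1/2

obs A: pose=(-1,1,N) → sL=12/5, sR=60/13, mL=-6/5, mR=228/65
obs B: pose=(7,-5,N) → sL=12/13, sR=60/101, mL=-6/13, mR=996/1313
sensor matrix S = [[12/5, 60/13], [12/13, 60/101]]; det S = -48384/17069
solve [mL_A; mL_B] = S·[w00; w01] and [mR_A; mR_B] = S·[w10; w11]:
  w00 = -1/2, w01 = 0, w10 = 1/2, w11 = 1/2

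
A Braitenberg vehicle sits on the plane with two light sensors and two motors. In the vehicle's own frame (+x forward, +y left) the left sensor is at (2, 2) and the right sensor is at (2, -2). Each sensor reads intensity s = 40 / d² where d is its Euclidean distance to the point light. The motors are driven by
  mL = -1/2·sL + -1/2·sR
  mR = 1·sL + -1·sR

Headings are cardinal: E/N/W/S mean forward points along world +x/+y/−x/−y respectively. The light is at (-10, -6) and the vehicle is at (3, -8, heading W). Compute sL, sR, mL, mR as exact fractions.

40/137 40/121 -5160/16577 -640/16577

left sensor world pos  = (1, -10); dL² = 137
right sensor world pos = (1, -6); dR² = 121
sL = 40/137 = 40/137
sR = 40/121 = 40/121
mL = -1/2·sL + -1/2·sR = -5160/16577
mR = 1·sL + -1·sR = -640/16577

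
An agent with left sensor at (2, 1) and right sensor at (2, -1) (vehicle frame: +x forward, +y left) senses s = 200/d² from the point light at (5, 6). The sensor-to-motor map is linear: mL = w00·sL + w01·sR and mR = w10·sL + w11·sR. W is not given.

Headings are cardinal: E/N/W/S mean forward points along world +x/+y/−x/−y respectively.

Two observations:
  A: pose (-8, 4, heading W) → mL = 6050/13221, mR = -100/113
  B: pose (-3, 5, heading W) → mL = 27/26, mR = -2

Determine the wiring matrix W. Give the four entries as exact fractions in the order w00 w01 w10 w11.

-1/2 1 0 -1

obs A: pose=(-8,4,W) → sL=100/117, sR=100/113, mL=6050/13221, mR=-100/113
obs B: pose=(-3,5,W) → sL=25/13, sR=2, mL=27/26, mR=-2
sensor matrix S = [[100/117, 100/113], [25/13, 2]]; det S = 100/13221
solve [mL_A; mL_B] = S·[w00; w01] and [mR_A; mR_B] = S·[w10; w11]:
  w00 = -1/2, w01 = 1, w10 = 0, w11 = -1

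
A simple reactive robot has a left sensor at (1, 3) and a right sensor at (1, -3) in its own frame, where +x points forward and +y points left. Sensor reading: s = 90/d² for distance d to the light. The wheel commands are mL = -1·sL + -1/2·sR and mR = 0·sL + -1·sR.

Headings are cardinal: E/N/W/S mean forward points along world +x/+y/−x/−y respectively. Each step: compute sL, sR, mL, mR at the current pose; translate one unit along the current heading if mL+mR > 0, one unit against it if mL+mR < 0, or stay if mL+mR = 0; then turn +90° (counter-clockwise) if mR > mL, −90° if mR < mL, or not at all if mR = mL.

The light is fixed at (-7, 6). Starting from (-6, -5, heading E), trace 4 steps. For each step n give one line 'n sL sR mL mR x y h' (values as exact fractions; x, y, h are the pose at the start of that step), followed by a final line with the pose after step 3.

n=0: pose=(-6,-5,E); sL=45/34, sR=9/20; mL=-1053/680, mR=-9/20; mL+mR=-1359/680 → advance -1; mR−mL=747/680 → turn +1·90°
n=1: pose=(-7,-5,N); sL=90/109, sR=90/109; mL=-135/109, mR=-90/109; mL+mR=-225/109 → advance -1; mR−mL=45/109 → turn +1·90°
n=2: pose=(-7,-6,W); sL=45/113, sR=45/41; mL=-8775/9266, mR=-45/41; mL+mR=-18945/9266 → advance -1; mR−mL=-1395/9266 → turn -1·90°
n=3: pose=(-6,-6,N); sL=18/25, sR=90/137; mL=-3591/3425, mR=-90/137; mL+mR=-5841/3425 → advance -1; mR−mL=1341/3425 → turn +1·90°

0 45/34 9/20 -1053/680 -9/20 -6 -5 E
1 90/109 90/109 -135/109 -90/109 -7 -5 N
2 45/113 45/41 -8775/9266 -45/41 -7 -6 W
3 18/25 90/137 -3591/3425 -90/137 -6 -6 N
final -6 -7 W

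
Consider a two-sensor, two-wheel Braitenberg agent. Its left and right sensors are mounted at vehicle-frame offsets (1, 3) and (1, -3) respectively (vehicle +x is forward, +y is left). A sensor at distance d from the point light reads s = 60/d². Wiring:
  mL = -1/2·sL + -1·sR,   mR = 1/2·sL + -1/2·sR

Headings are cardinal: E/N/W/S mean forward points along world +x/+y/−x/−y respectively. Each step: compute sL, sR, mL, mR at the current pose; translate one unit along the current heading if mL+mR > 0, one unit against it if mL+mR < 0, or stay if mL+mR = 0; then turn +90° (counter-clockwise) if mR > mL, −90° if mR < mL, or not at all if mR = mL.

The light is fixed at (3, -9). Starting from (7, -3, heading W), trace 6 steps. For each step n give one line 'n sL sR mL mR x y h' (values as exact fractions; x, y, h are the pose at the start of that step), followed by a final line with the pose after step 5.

n=0: pose=(7,-3,W); sL=10/3, sR=2/3; mL=-7/3, mR=4/3; mL+mR=-1 → advance -1; mR−mL=11/3 → turn +1·90°
n=1: pose=(8,-3,S); sL=60/89, sR=60/29; mL=-6210/2581, mR=-1800/2581; mL+mR=-90/29 → advance -1; mR−mL=4410/2581 → turn +1·90°
n=2: pose=(8,-2,E); sL=15/34, sR=15/13; mL=-1215/884, mR=-315/884; mL+mR=-45/26 → advance -1; mR−mL=225/221 → turn +1·90°
n=3: pose=(7,-2,N); sL=12/13, sR=60/113; mL=-1458/1469, mR=288/1469; mL+mR=-90/113 → advance -1; mR−mL=1746/1469 → turn +1·90°
n=4: pose=(7,-3,W); sL=10/3, sR=2/3; mL=-7/3, mR=4/3; mL+mR=-1 → advance -1; mR−mL=11/3 → turn +1·90°
n=5: pose=(8,-3,S); sL=60/89, sR=60/29; mL=-6210/2581, mR=-1800/2581; mL+mR=-90/29 → advance -1; mR−mL=4410/2581 → turn +1·90°

0 10/3 2/3 -7/3 4/3 7 -3 W
1 60/89 60/29 -6210/2581 -1800/2581 8 -3 S
2 15/34 15/13 -1215/884 -315/884 8 -2 E
3 12/13 60/113 -1458/1469 288/1469 7 -2 N
4 10/3 2/3 -7/3 4/3 7 -3 W
5 60/89 60/29 -6210/2581 -1800/2581 8 -3 S
final 8 -2 E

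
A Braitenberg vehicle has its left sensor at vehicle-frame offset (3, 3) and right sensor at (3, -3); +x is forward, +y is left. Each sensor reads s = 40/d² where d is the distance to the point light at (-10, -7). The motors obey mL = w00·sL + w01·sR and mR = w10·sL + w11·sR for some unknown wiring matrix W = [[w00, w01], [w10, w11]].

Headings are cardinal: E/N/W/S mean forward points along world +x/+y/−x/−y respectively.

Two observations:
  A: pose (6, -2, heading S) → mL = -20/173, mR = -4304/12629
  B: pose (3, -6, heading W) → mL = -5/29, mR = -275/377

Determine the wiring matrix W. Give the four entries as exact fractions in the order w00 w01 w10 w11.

obs A: pose=(6,-2,S) → sL=8/73, sR=40/173, mL=-20/173, mR=-4304/12629
obs B: pose=(3,-6,W) → sL=5/13, sR=10/29, mL=-5/29, mR=-275/377
sensor matrix S = [[8/73, 40/173], [5/13, 10/29]]; det S = -243480/4761133
solve [mL_A; mL_B] = S·[w00; w01] and [mR_A; mR_B] = S·[w10; w11]:
  w00 = 0, w01 = -1/2, w10 = -1, w11 = -1

0 -1/2 -1 -1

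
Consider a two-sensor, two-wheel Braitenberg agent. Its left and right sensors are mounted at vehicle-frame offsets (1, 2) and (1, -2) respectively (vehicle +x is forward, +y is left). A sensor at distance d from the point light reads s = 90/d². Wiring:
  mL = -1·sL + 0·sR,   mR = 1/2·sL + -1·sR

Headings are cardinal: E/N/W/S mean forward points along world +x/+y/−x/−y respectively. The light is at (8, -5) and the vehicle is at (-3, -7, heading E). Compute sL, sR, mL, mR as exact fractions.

9/10 45/58 -9/10 -189/580

left sensor world pos  = (-2, -5); dL² = 100
right sensor world pos = (-2, -9); dR² = 116
sL = 90/100 = 9/10
sR = 90/116 = 45/58
mL = -1·sL + 0·sR = -9/10
mR = 1/2·sL + -1·sR = -189/580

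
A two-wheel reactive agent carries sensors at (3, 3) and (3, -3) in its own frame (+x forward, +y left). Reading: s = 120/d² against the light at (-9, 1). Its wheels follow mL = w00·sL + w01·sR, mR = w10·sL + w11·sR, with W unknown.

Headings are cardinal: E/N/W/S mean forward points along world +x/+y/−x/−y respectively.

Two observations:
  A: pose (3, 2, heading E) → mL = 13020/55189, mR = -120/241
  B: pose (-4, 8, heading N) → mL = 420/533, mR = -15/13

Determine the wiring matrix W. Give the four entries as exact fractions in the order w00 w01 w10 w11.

obs A: pose=(3,2,E) → sL=120/241, sR=120/229, mL=13020/55189, mR=-120/241
obs B: pose=(-4,8,N) → sL=15/13, sR=30/41, mL=420/533, mR=-15/13
sensor matrix S = [[120/241, 120/229], [15/13, 30/41]]; det S = -7068600/29415737
solve [mL_A; mL_B] = S·[w00; w01] and [mR_A; mR_B] = S·[w10; w11]:
  w00 = 1, w01 = -1/2, w10 = -1, w11 = 0

1 -1/2 -1 0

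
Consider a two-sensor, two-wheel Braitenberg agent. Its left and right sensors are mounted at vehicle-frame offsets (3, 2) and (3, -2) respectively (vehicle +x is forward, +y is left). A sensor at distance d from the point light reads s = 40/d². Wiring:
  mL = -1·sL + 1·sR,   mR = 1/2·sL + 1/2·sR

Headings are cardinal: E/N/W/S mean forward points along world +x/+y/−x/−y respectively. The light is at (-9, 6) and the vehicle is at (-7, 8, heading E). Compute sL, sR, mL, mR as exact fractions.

left sensor world pos  = (-4, 10); dL² = 41
right sensor world pos = (-4, 6); dR² = 25
sL = 40/41 = 40/41
sR = 40/25 = 8/5
mL = -1·sL + 1·sR = 128/205
mR = 1/2·sL + 1/2·sR = 264/205

40/41 8/5 128/205 264/205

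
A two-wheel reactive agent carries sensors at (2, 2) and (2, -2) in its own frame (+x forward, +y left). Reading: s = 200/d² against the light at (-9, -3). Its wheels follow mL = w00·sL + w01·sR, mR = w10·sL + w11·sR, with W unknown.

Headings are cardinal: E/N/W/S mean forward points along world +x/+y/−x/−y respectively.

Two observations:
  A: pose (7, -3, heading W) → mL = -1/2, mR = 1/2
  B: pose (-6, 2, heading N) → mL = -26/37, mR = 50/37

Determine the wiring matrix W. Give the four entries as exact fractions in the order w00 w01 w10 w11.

1/2 -1 0 1/2

obs A: pose=(7,-3,W) → sL=1, sR=1, mL=-1/2, mR=1/2
obs B: pose=(-6,2,N) → sL=4, sR=100/37, mL=-26/37, mR=50/37
sensor matrix S = [[1, 1], [4, 100/37]]; det S = -48/37
solve [mL_A; mL_B] = S·[w00; w01] and [mR_A; mR_B] = S·[w10; w11]:
  w00 = 1/2, w01 = -1, w10 = 0, w11 = 1/2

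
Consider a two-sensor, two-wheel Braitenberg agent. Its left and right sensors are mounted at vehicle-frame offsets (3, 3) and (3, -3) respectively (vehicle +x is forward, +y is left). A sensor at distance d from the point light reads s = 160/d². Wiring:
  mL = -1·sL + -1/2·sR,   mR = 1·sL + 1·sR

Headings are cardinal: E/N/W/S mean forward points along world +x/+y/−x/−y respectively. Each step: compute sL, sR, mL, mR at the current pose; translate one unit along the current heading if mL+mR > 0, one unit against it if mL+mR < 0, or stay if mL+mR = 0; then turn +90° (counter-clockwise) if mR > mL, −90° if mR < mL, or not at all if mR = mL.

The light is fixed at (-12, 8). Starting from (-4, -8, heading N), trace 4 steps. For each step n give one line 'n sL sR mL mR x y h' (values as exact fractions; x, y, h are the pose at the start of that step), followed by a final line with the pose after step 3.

0 80/97 16/29 -3096/2813 3872/2813 -4 -8 N
1 160/349 160/169 -54960/58981 82880/58981 -4 -7 W
2 20/53 8/17 -552/901 764/901 -5 -7 S
3 160/269 160/461 -95280/124009 116800/124009 -5 -8 E
final -4 -8 N

n=0: pose=(-4,-8,N); sL=80/97, sR=16/29; mL=-3096/2813, mR=3872/2813; mL+mR=8/29 → advance +1; mR−mL=6968/2813 → turn +1·90°
n=1: pose=(-4,-7,W); sL=160/349, sR=160/169; mL=-54960/58981, mR=82880/58981; mL+mR=80/169 → advance +1; mR−mL=137840/58981 → turn +1·90°
n=2: pose=(-5,-7,S); sL=20/53, sR=8/17; mL=-552/901, mR=764/901; mL+mR=4/17 → advance +1; mR−mL=1316/901 → turn +1·90°
n=3: pose=(-5,-8,E); sL=160/269, sR=160/461; mL=-95280/124009, mR=116800/124009; mL+mR=80/461 → advance +1; mR−mL=212080/124009 → turn +1·90°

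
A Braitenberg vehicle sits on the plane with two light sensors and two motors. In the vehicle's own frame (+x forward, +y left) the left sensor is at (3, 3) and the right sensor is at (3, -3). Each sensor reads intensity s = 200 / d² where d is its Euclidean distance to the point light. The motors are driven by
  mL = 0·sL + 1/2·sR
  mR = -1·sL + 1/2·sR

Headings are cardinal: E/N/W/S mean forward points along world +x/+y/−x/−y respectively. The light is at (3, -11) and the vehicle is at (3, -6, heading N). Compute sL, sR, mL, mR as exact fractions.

200/73 200/73 100/73 -100/73

left sensor world pos  = (0, -3); dL² = 73
right sensor world pos = (6, -3); dR² = 73
sL = 200/73 = 200/73
sR = 200/73 = 200/73
mL = 0·sL + 1/2·sR = 100/73
mR = -1·sL + 1/2·sR = -100/73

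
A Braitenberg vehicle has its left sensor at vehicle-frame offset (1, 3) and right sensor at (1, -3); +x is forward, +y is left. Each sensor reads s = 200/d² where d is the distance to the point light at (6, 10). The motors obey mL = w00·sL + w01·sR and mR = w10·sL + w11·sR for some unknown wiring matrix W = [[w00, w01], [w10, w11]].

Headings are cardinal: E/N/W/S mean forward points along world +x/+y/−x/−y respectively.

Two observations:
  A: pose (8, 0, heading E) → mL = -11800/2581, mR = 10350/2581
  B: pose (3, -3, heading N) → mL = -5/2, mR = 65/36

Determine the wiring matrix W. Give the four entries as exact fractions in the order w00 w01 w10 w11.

obs A: pose=(8,0,E) → sL=100/29, sR=100/89, mL=-11800/2581, mR=10350/2581
obs B: pose=(3,-3,N) → sL=10/9, sR=25/18, mL=-5/2, mR=65/36
sensor matrix S = [[100/29, 100/89], [10/9, 25/18]]; det S = 82250/23229
solve [mL_A; mL_B] = S·[w00; w01] and [mR_A; mR_B] = S·[w10; w11]:
  w00 = -1, w01 = -1, w10 = 1, w11 = 1/2

-1 -1 1 1/2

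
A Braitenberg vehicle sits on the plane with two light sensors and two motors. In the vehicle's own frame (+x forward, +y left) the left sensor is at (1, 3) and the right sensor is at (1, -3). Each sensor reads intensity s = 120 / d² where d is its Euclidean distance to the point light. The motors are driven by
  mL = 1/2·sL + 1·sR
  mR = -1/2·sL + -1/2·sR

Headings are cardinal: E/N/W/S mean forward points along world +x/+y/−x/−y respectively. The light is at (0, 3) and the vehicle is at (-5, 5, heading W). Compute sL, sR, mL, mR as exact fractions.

120/37 120/61 8100/2257 -5880/2257

left sensor world pos  = (-6, 2); dL² = 37
right sensor world pos = (-6, 8); dR² = 61
sL = 120/37 = 120/37
sR = 120/61 = 120/61
mL = 1/2·sL + 1·sR = 8100/2257
mR = -1/2·sL + -1/2·sR = -5880/2257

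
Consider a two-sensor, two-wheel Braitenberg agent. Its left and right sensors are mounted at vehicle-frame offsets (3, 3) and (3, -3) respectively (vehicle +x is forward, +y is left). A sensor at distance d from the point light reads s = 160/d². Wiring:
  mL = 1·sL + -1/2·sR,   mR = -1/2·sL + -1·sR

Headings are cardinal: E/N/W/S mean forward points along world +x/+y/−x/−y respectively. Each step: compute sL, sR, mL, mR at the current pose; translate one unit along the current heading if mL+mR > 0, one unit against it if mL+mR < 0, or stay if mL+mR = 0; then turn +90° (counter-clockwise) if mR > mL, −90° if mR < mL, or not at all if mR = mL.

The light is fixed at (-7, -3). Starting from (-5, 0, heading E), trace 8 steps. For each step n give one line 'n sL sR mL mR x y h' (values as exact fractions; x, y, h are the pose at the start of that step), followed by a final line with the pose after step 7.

n=0: pose=(-5,0,E); sL=160/61, sR=32/5; mL=-176/305, mR=-2352/305; mL+mR=-2528/305 → advance -1; mR−mL=-2176/305 → turn -1·90°
n=1: pose=(-6,0,S); sL=10, sR=40; mL=-10, mR=-45; mL+mR=-55 → advance -1; mR−mL=-35 → turn -1·90°
n=2: pose=(-6,1,W); sL=32, sR=160/53; mL=1616/53, mR=-1008/53; mL+mR=608/53 → advance +1; mR−mL=-2624/53 → turn -1·90°
n=3: pose=(-7,1,N); sL=80/29, sR=80/29; mL=40/29, mR=-120/29; mL+mR=-80/29 → advance -1; mR−mL=-160/29 → turn -1·90°
n=4: pose=(-7,0,E); sL=32/9, sR=160/9; mL=-16/3, mR=-176/9; mL+mR=-224/9 → advance -1; mR−mL=-128/9 → turn -1·90°
n=5: pose=(-8,0,S); sL=40, sR=10; mL=35, mR=-30; mL+mR=5 → advance +1; mR−mL=-65 → turn -1·90°
n=6: pose=(-8,-1,W); sL=160/17, sR=160/41; mL=5200/697, mR=-6000/697; mL+mR=-800/697 → advance -1; mR−mL=-11200/697 → turn -1·90°
n=7: pose=(-7,-1,N); sL=80/17, sR=80/17; mL=40/17, mR=-120/17; mL+mR=-80/17 → advance -1; mR−mL=-160/17 → turn -1·90°

0 160/61 32/5 -176/305 -2352/305 -5 0 E
1 10 40 -10 -45 -6 0 S
2 32 160/53 1616/53 -1008/53 -6 1 W
3 80/29 80/29 40/29 -120/29 -7 1 N
4 32/9 160/9 -16/3 -176/9 -7 0 E
5 40 10 35 -30 -8 0 S
6 160/17 160/41 5200/697 -6000/697 -8 -1 W
7 80/17 80/17 40/17 -120/17 -7 -1 N
final -7 -2 E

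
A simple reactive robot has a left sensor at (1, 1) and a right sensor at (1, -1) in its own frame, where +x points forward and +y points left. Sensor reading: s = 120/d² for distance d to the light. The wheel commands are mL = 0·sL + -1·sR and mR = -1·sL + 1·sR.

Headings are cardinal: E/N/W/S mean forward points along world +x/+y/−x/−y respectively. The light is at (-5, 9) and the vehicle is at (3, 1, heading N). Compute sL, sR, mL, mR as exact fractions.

left sensor world pos  = (2, 2); dL² = 98
right sensor world pos = (4, 2); dR² = 130
sL = 120/98 = 60/49
sR = 120/130 = 12/13
mL = 0·sL + -1·sR = -12/13
mR = -1·sL + 1·sR = -192/637

60/49 12/13 -12/13 -192/637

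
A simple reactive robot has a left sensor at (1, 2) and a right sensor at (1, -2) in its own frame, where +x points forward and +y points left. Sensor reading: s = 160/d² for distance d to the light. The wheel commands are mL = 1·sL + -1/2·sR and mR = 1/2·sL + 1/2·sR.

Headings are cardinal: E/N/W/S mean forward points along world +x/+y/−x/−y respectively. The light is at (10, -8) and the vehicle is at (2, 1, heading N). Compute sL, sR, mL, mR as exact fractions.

left sensor world pos  = (0, 2); dL² = 200
right sensor world pos = (4, 2); dR² = 136
sL = 160/200 = 4/5
sR = 160/136 = 20/17
mL = 1·sL + -1/2·sR = 18/85
mR = 1/2·sL + 1/2·sR = 84/85

4/5 20/17 18/85 84/85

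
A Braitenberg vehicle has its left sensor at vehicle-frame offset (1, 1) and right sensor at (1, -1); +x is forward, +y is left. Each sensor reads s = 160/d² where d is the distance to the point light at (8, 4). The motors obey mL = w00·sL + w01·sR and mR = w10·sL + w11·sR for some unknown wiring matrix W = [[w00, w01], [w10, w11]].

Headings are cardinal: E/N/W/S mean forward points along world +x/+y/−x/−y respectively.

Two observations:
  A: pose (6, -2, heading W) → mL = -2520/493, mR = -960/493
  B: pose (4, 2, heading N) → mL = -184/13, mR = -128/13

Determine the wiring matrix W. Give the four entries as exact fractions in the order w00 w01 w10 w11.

-1 -1/2 1 -1

obs A: pose=(6,-2,W) → sL=80/29, sR=80/17, mL=-2520/493, mR=-960/493
obs B: pose=(4,2,N) → sL=80/13, sR=16, mL=-184/13, mR=-128/13
sensor matrix S = [[80/29, 80/17], [80/13, 16]]; det S = 97280/6409
solve [mL_A; mL_B] = S·[w00; w01] and [mR_A; mR_B] = S·[w10; w11]:
  w00 = -1, w01 = -1/2, w10 = 1, w11 = -1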